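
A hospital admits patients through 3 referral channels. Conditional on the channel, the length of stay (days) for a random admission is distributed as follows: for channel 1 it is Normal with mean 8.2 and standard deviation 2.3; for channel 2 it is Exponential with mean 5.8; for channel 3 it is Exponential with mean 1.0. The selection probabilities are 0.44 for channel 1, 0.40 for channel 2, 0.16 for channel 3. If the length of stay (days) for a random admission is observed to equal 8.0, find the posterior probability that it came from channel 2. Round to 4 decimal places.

0.1858

Likelihoods f(8.0 | ·): 1: 0.172799; 2: 0.0434055; 3: 0.000335463.
Posterior ∝ prior × likelihood. Numerator for 2: 0.4·0.0434055 = 0.0173622.
Normalizing constant: 0.44·0.172799 + 0.4·0.0434055 + 0.16·0.000335463 = 0.0934473.
P(2 | observation) = 0.0173622 / 0.0934473 = 0.185797.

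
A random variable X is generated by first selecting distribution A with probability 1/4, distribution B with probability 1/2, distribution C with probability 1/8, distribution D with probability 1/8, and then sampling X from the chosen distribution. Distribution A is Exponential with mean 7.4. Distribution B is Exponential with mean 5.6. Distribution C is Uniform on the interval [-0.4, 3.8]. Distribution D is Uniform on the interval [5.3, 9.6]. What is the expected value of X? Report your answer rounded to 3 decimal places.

Component means — A: 7.4; B: 5.6; C: 1.7; D: 7.45.
E[X] = 0.25·7.4 + 0.5·5.6 + 0.125·1.7 + 0.125·7.45 = 5.79375.

5.794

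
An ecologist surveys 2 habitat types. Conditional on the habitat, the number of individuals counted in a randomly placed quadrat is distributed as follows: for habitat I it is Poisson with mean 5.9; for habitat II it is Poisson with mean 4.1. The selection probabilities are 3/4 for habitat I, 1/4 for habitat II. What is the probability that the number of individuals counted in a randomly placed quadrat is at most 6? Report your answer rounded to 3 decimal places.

0.686

Conditional on each habitat, P(X ≤ 6): I: 0.622361; II: 0.878648.
By total probability, P(X ≤ 6) = 0.75·0.622361 + 0.25·0.878648 = 0.686433.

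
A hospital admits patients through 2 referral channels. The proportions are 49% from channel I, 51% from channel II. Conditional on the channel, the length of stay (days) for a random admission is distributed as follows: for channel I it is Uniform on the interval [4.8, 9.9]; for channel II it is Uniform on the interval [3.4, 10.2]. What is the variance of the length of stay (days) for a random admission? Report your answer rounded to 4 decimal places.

3.1029

Per component, I: μ=7.35, E[X²]=56.19; II: μ=6.8, E[X²]=50.0933.
E[X] = 0.49·7.35 + 0.51·6.8 = 7.0695.
E[X²] = 0.49·56.19 + 0.51·50.0933 = 53.0807.
Var(X) = E[X²] − (E[X])² = 53.0807 − 49.9778 = 3.10287.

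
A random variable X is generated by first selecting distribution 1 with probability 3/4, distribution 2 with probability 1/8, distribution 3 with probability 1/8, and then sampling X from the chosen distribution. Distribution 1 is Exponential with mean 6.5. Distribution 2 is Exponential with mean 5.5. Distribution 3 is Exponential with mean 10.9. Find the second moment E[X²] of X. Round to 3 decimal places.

For each component E[X²] = Var + (mean)², giving 1: 84.5; 2: 60.5; 3: 237.62.
Overall E[X²] = 0.75·84.5 + 0.125·60.5 + 0.125·237.62 = 100.64.

100.640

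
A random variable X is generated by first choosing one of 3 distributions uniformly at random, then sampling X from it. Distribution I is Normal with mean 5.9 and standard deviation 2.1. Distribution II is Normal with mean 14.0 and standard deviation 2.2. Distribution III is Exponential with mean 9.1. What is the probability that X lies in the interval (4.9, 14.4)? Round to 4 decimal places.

0.5444

Conditional on each component, P(4.9 < X < 14.4): I: 0.683005; II: 0.57212; III: 0.378168.
By total probability, P(4.9 < X < 14.4) = 0.333333·0.683005 + 0.333333·0.57212 + 0.333333·0.378168 = 0.544431.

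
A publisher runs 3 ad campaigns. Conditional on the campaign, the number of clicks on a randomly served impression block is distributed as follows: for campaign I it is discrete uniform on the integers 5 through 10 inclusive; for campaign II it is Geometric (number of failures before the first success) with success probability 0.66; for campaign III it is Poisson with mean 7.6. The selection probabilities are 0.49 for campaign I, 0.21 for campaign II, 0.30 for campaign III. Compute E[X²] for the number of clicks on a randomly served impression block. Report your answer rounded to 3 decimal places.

48.819

For each component E[X²] = Var + (mean)², giving I: 59.1667; II: 1.04591; III: 65.36.
Overall E[X²] = 0.49·59.1667 + 0.21·1.04591 + 0.3·65.36 = 48.8193.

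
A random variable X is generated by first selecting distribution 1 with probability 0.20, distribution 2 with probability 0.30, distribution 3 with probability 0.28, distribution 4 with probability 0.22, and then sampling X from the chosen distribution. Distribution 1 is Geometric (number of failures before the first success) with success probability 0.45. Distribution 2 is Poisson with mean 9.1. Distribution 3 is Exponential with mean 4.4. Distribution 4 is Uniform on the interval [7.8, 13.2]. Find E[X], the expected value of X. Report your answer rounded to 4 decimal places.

Component means — 1: 1.22222; 2: 9.1; 3: 4.4; 4: 10.5.
E[X] = 0.2·1.22222 + 0.3·9.1 + 0.28·4.4 + 0.22·10.5 = 6.51644.

6.5164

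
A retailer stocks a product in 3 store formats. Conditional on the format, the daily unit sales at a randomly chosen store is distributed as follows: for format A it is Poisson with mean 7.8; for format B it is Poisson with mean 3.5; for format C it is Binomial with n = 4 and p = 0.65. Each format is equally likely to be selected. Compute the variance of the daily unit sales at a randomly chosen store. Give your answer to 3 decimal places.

9.219

Per component, A: μ=7.8, E[X²]=68.64; B: μ=3.5, E[X²]=15.75; C: μ=2.6, E[X²]=7.67.
E[X] = 0.333333·7.8 + 0.333333·3.5 + 0.333333·2.6 = 4.63333.
E[X²] = 0.333333·68.64 + 0.333333·15.75 + 0.333333·7.67 = 30.6867.
Var(X) = E[X²] − (E[X])² = 30.6867 − 21.4678 = 9.21889.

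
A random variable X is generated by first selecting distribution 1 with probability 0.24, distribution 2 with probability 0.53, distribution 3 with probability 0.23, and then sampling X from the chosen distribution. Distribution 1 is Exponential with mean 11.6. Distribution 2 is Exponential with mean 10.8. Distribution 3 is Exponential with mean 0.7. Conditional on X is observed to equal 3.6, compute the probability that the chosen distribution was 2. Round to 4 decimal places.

0.6730

Likelihoods f(3.6 | ·): 1: 0.0632064; 2: 0.0663455; 3: 0.00834425.
Posterior ∝ prior × likelihood. Numerator for 2: 0.53·0.0663455 = 0.0351631.
Normalizing constant: 0.24·0.0632064 + 0.53·0.0663455 + 0.23·0.00834425 = 0.0522518.
P(2 | observation) = 0.0351631 / 0.0522518 = 0.672955.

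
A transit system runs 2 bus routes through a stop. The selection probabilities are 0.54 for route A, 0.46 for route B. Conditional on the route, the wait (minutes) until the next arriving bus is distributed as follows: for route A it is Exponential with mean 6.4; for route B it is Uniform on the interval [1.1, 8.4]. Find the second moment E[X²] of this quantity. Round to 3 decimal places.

For each component E[X²] = Var + (mean)², giving A: 81.92; B: 27.0033.
Overall E[X²] = 0.54·81.92 + 0.46·27.0033 = 56.6583.

56.658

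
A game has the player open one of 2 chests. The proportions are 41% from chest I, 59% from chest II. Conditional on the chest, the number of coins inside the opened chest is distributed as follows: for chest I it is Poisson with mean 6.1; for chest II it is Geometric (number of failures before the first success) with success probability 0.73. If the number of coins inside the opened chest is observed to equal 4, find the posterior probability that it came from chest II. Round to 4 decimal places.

Likelihoods P(X=4 | ·): I: 0.129393; II: 0.00387952.
Posterior ∝ prior × likelihood. Numerator for II: 0.59·0.00387952 = 0.00228892.
Normalizing constant: 0.41·0.129393 + 0.59·0.00387952 = 0.0553402.
P(II | observation) = 0.00228892 / 0.0553402 = 0.0413609.

0.0414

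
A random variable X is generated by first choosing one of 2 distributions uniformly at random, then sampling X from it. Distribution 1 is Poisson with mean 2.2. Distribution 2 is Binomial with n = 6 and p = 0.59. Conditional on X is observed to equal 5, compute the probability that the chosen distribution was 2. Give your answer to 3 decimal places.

Likelihoods P(X=5 | ·): 1: 0.0475866; 2: 0.175871.
Posterior ∝ prior × likelihood. Numerator for 2: 0.5·0.175871 = 0.0879357.
Normalizing constant: 0.5·0.0475866 + 0.5·0.175871 = 0.111729.
P(2 | observation) = 0.0879357 / 0.111729 = 0.787045.

0.787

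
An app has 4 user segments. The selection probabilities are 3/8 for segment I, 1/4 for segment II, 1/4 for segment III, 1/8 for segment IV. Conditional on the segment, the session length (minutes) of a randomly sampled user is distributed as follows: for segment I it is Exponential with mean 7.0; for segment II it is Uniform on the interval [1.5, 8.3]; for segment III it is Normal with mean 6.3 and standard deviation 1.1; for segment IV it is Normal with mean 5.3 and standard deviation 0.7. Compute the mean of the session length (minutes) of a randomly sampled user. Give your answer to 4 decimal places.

Component means — I: 7; II: 4.9; III: 6.3; IV: 5.3.
E[X] = 0.375·7 + 0.25·4.9 + 0.25·6.3 + 0.125·5.3 = 6.0875.

6.0875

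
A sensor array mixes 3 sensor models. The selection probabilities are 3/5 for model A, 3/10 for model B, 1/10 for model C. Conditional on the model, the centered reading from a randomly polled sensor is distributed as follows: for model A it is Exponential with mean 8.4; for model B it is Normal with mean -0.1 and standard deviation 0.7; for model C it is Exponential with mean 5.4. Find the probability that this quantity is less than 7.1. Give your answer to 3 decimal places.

0.715

Conditional on each model, P(X < 7.1): A: 0.570545; B: 1; C: 0.731476.
By total probability, P(X < 7.1) = 0.6·0.570545 + 0.3·1 + 0.1·0.731476 = 0.715475.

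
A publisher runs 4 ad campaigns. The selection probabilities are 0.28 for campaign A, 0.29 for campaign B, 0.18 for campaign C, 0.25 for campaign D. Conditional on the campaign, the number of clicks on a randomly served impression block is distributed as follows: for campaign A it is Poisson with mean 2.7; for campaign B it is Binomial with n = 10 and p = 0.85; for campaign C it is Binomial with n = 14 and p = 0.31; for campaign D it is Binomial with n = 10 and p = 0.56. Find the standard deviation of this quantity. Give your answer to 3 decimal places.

Per component, A: μ=2.7, E[X²]=9.99; B: μ=8.5, E[X²]=73.525; C: μ=4.34, E[X²]=21.8302; D: μ=5.6, E[X²]=33.824.
E[X] = 0.28·2.7 + 0.29·8.5 + 0.18·4.34 + 0.25·5.6 = 5.4022.
E[X²] = 0.28·9.99 + 0.29·73.525 + 0.18·21.8302 + 0.25·33.824 = 36.5049.
Var(X) = E[X²] − (E[X])² = 36.5049 − 29.1838 = 7.32112.
SD(X) = √7.32112 = 2.70576.

2.706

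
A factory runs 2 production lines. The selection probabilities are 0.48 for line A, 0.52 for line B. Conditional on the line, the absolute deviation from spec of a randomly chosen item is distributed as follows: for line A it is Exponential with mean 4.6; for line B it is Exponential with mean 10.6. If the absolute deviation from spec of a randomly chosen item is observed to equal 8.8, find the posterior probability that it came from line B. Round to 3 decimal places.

Likelihoods f(8.8 | ·): A: 0.0320936; B: 0.041129.
Posterior ∝ prior × likelihood. Numerator for B: 0.52·0.041129 = 0.0213871.
Normalizing constant: 0.48·0.0320936 + 0.52·0.041129 = 0.036792.
P(B | observation) = 0.0213871 / 0.036792 = 0.581297.

0.581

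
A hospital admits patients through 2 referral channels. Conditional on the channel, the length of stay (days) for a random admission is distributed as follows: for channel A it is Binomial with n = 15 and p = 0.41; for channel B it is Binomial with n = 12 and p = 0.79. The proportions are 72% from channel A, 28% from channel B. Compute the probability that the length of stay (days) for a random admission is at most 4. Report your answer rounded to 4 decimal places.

0.1405

Conditional on each channel, P(X ≤ 4): A: 0.194813; B: 0.0008226.
By total probability, P(X ≤ 4) = 0.72·0.194813 + 0.28·0.0008226 = 0.140495.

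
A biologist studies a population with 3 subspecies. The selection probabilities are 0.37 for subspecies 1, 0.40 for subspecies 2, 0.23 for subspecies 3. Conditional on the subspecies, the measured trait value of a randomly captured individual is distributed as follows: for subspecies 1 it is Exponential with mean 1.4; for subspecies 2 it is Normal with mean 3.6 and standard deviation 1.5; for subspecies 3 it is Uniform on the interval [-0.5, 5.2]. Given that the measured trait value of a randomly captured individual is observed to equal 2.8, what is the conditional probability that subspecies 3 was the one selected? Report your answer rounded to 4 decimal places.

Likelihoods f(2.8 | ·): 1: 0.0966681; 2: 0.230703; 3: 0.175439.
Posterior ∝ prior × likelihood. Numerator for 3: 0.23·0.175439 = 0.0403509.
Normalizing constant: 0.37·0.0966681 + 0.4·0.230703 + 0.23·0.175439 = 0.168399.
P(3 | observation) = 0.0403509 / 0.168399 = 0.239615.

0.2396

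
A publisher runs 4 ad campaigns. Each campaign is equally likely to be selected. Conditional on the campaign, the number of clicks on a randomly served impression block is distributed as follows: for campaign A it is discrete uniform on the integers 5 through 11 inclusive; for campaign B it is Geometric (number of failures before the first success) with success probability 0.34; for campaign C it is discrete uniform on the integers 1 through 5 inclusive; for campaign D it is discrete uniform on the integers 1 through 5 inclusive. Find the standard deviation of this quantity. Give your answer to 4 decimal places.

2.9978

Per component, A: μ=8, E[X²]=68; B: μ=1.94118, E[X²]=9.47751; C: μ=3, E[X²]=11; D: μ=3, E[X²]=11.
E[X] = 0.25·8 + 0.25·1.94118 + 0.25·3 + 0.25·3 = 3.98529.
E[X²] = 0.25·68 + 0.25·9.47751 + 0.25·11 + 0.25·11 = 24.8694.
Var(X) = E[X²] − (E[X])² = 24.8694 − 15.8826 = 8.98681.
SD(X) = √8.98681 = 2.9978.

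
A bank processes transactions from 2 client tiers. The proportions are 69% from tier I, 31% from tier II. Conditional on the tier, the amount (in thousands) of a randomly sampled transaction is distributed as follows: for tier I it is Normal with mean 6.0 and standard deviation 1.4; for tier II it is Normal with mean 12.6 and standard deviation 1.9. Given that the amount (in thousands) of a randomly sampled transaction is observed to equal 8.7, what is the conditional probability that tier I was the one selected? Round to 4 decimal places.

Likelihoods f(8.7 | ·): I: 0.0443739; II: 0.0255418.
Posterior ∝ prior × likelihood. Numerator for I: 0.69·0.0443739 = 0.030618.
Normalizing constant: 0.69·0.0443739 + 0.31·0.0255418 = 0.0385359.
P(I | observation) = 0.030618 / 0.0385359 = 0.794531.

0.7945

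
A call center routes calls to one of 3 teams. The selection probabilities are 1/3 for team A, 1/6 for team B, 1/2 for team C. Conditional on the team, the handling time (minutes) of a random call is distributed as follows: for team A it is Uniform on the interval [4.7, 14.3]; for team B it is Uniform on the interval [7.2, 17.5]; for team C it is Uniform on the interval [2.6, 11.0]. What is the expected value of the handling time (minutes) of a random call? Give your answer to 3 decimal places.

Component means — A: 9.5; B: 12.35; C: 6.8.
E[X] = 0.333333·9.5 + 0.166667·12.35 + 0.5·6.8 = 8.625.

8.625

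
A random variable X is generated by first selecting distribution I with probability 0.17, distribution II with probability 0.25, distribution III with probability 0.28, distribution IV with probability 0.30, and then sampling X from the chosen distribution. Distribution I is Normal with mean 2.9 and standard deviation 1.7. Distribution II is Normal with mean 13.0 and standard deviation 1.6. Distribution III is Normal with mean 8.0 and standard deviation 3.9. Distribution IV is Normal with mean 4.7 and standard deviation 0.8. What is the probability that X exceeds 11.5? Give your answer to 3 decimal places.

0.258

Conditional on each component, P(X > 11.5): I: 2.10926e-07; II: 0.825749; III: 0.184743; IV: 0.
By total probability, P(X > 11.5) = 0.17·2.10926e-07 + 0.25·0.825749 + 0.28·0.184743 + 0.3·0 = 0.258165.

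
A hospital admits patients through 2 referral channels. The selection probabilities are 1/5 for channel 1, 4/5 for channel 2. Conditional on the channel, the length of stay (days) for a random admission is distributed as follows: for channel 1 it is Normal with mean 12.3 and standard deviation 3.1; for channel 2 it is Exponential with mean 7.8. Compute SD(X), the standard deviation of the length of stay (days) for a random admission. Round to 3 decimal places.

Per component, 1: μ=12.3, E[X²]=160.9; 2: μ=7.8, E[X²]=121.68.
E[X] = 0.2·12.3 + 0.8·7.8 = 8.7.
E[X²] = 0.2·160.9 + 0.8·121.68 = 129.524.
Var(X) = E[X²] − (E[X])² = 129.524 − 75.69 = 53.834.
SD(X) = √53.834 = 7.33717.

7.337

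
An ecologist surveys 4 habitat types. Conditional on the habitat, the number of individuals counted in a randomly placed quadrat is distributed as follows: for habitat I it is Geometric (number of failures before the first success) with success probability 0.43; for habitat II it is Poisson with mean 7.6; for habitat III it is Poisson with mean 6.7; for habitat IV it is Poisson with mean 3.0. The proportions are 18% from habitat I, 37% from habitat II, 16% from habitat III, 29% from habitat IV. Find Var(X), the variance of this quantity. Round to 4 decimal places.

11.8627

Per component, I: μ=1.32558, E[X²]=4.83991; II: μ=7.6, E[X²]=65.36; III: μ=6.7, E[X²]=51.59; IV: μ=3, E[X²]=12.
E[X] = 0.18·1.32558 + 0.37·7.6 + 0.16·6.7 + 0.29·3 = 4.9926.
E[X²] = 0.18·4.83991 + 0.37·65.36 + 0.16·51.59 + 0.29·12 = 36.7888.
Var(X) = E[X²] − (E[X])² = 36.7888 − 24.9261 = 11.8627.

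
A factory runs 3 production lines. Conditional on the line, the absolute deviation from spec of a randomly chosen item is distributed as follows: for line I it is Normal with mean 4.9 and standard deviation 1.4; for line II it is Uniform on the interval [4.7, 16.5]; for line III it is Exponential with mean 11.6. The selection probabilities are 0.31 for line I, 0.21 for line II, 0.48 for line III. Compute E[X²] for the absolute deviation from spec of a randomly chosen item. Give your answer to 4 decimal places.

163.2606

For each component E[X²] = Var + (mean)², giving I: 25.97; II: 123.963; III: 269.12.
Overall E[X²] = 0.31·25.97 + 0.21·123.963 + 0.48·269.12 = 163.261.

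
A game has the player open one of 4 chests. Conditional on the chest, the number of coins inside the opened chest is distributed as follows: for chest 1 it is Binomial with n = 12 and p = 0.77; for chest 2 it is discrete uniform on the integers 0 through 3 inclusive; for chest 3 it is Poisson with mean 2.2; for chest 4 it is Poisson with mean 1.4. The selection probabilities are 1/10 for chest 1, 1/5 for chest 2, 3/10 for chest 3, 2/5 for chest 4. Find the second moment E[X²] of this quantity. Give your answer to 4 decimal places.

For each component E[X²] = Var + (mean)², giving 1: 87.5028; 2: 3.5; 3: 7.04; 4: 3.36.
Overall E[X²] = 0.1·87.5028 + 0.2·3.5 + 0.3·7.04 + 0.4·3.36 = 12.9063.

12.9063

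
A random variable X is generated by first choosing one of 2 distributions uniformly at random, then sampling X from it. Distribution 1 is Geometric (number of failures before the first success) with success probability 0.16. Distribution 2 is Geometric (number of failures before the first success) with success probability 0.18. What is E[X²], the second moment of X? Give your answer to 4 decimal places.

53.2184

For each component E[X²] = Var + (mean)², giving 1: 60.375; 2: 46.0617.
Overall E[X²] = 0.5·60.375 + 0.5·46.0617 = 53.2184.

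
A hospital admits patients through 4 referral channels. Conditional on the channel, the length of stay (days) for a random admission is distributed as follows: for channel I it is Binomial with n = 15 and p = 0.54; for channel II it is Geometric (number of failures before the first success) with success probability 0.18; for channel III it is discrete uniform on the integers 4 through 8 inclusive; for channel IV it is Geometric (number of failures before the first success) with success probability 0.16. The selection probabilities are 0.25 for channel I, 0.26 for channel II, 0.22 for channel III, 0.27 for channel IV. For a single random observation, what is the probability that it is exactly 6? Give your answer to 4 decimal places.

Conditional on each channel, P(X = 6): I: 0.114442; II: 0.0547212; III: 0.2; IV: 0.0562077.
By total probability, P(X = 6) = 0.25·0.114442 + 0.26·0.0547212 + 0.22·0.2 + 0.27·0.0562077 = 0.102014.

0.1020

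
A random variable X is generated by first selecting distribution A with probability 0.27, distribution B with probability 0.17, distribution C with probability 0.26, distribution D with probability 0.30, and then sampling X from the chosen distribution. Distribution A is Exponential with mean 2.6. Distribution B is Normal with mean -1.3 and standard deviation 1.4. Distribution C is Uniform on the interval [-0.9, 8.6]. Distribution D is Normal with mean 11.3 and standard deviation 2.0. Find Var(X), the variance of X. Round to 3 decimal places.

Per component, A: μ=2.6, E[X²]=13.52; B: μ=-1.3, E[X²]=3.65; C: μ=3.85, E[X²]=22.3433; D: μ=11.3, E[X²]=131.69.
E[X] = 0.27·2.6 + 0.17·-1.3 + 0.26·3.85 + 0.3·11.3 = 4.872.
E[X²] = 0.27·13.52 + 0.17·3.65 + 0.26·22.3433 + 0.3·131.69 = 49.5872.
Var(X) = E[X²] − (E[X])² = 49.5872 − 23.7364 = 25.8508.

25.851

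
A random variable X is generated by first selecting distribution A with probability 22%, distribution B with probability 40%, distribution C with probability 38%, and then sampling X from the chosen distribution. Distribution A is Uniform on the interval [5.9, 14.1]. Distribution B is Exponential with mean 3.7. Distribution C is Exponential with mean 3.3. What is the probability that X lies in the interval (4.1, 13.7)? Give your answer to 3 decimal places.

0.435

Conditional on each component, P(4.1 < X < 13.7): A: 0.95122; B: 0.305526; C: 0.272943.
By total probability, P(4.1 < X < 13.7) = 0.22·0.95122 + 0.4·0.305526 + 0.38·0.272943 = 0.435197.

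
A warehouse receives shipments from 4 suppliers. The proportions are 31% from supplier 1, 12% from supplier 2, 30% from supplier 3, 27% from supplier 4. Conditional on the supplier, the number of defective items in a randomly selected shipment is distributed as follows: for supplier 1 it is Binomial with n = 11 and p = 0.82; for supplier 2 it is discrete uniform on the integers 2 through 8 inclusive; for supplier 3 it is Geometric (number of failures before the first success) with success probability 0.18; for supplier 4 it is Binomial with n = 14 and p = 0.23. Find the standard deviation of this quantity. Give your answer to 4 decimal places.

3.8432

Per component, 1: μ=9.02, E[X²]=82.984; 2: μ=5, E[X²]=29; 3: μ=4.55556, E[X²]=46.0617; 4: μ=3.22, E[X²]=12.8478.
E[X] = 0.31·9.02 + 0.12·5 + 0.3·4.55556 + 0.27·3.22 = 5.63227.
E[X²] = 0.31·82.984 + 0.12·29 + 0.3·46.0617 + 0.27·12.8478 = 46.4925.
Var(X) = E[X²] − (E[X])² = 46.4925 − 31.7224 = 14.77.
SD(X) = √14.77 = 3.84318.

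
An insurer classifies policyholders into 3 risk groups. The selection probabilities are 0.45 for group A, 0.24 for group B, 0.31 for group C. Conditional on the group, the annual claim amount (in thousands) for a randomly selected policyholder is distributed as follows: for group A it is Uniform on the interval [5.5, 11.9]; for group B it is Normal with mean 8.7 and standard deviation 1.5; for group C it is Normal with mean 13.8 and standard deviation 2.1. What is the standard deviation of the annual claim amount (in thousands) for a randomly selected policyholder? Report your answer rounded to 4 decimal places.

Per component, A: μ=8.7, E[X²]=79.1033; B: μ=8.7, E[X²]=77.94; C: μ=13.8, E[X²]=194.85.
E[X] = 0.45·8.7 + 0.24·8.7 + 0.31·13.8 = 10.281.
E[X²] = 0.45·79.1033 + 0.24·77.94 + 0.31·194.85 = 114.706.
Var(X) = E[X²] − (E[X])² = 114.706 − 105.699 = 9.00664.
SD(X) = √9.00664 = 3.00111.

3.0011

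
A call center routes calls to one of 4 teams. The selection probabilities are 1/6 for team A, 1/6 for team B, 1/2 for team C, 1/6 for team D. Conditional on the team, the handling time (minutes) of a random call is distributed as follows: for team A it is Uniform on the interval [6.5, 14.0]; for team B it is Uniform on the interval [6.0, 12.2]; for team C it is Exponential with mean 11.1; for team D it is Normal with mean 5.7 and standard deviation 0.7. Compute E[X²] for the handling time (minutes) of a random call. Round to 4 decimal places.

161.3339

For each component E[X²] = Var + (mean)², giving A: 109.75; B: 86.0133; C: 246.42; D: 32.98.
Overall E[X²] = 0.166667·109.75 + 0.166667·86.0133 + 0.5·246.42 + 0.166667·32.98 = 161.334.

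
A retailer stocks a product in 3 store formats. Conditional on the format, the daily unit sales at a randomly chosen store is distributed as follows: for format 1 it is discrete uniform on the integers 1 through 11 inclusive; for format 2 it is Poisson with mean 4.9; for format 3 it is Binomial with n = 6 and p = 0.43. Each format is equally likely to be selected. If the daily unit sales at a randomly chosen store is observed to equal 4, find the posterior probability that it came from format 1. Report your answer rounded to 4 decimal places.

0.2083

Likelihoods P(X=4 | ·): 1: 0.0909091; 2: 0.178867; 3: 0.166615.
Posterior ∝ prior × likelihood. Numerator for 1: 0.333333·0.0909091 = 0.030303.
Normalizing constant: 0.333333·0.0909091 + 0.333333·0.178867 + 0.333333·0.166615 = 0.145464.
P(1 | observation) = 0.030303 / 0.145464 = 0.20832.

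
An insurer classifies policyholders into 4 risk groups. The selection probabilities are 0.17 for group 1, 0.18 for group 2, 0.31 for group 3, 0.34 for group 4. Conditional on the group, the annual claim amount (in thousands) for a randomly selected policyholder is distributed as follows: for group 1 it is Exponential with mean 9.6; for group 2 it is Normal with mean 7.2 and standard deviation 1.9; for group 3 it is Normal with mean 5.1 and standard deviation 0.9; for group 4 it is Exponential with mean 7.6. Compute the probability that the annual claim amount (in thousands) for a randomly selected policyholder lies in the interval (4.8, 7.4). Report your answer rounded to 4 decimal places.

0.3496

Conditional on each group, P(4.8 < X < 7.4): 1: 0.143903; 2: 0.43865; 3: 0.625258; 4: 0.154063.
By total probability, P(4.8 < X < 7.4) = 0.17·0.143903 + 0.18·0.43865 + 0.31·0.625258 + 0.34·0.154063 = 0.349632.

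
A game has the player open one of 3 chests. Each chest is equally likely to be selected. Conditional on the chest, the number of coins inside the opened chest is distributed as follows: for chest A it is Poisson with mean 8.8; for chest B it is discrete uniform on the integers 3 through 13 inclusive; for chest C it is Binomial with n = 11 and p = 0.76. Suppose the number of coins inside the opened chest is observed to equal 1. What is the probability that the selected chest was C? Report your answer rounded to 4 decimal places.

Likelihoods P(X=1 | ·): A: 0.00132645; B: 0; C: 5.30052e-06.
Posterior ∝ prior × likelihood. Numerator for C: 0.333333·5.30052e-06 = 1.76684e-06.
Normalizing constant: 0.333333·0.00132645 + 0.333333·0 + 0.333333·5.30052e-06 = 0.000443917.
P(C | observation) = 1.76684e-06 / 0.000443917 = 0.00398011.

0.0040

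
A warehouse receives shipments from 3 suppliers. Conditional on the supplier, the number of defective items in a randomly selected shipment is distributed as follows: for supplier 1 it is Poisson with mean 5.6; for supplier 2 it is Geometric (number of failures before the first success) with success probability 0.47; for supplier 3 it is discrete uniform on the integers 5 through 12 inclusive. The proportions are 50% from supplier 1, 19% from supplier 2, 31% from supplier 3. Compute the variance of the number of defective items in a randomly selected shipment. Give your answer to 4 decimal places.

11.2884

Per component, 1: μ=5.6, E[X²]=36.96; 2: μ=1.12766, E[X²]=3.67089; 3: μ=8.5, E[X²]=77.5.
E[X] = 0.5·5.6 + 0.19·1.12766 + 0.31·8.5 = 5.64926.
E[X²] = 0.5·36.96 + 0.19·3.67089 + 0.31·77.5 = 43.2025.
Var(X) = E[X²] − (E[X])² = 43.2025 − 31.9141 = 11.2884.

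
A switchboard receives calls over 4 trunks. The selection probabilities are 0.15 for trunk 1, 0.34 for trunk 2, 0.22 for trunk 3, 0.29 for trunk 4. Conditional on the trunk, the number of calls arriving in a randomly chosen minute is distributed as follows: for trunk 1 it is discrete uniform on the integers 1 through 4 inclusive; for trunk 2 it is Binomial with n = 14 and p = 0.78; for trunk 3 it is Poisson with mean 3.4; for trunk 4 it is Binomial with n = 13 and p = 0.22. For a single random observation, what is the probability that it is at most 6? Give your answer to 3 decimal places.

0.645

Conditional on each trunk, P(X ≤ 6): 1: 1; 2: 0.00451818; 3: 0.942147; 4: 0.987963.
By total probability, P(X ≤ 6) = 0.15·1 + 0.34·0.00451818 + 0.22·0.942147 + 0.29·0.987963 = 0.645318.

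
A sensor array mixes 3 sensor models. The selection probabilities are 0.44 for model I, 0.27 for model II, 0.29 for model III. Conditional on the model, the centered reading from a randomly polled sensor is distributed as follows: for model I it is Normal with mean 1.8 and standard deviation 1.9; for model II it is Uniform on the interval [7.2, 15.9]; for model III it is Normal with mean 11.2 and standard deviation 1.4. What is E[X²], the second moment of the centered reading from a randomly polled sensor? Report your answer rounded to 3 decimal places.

For each component E[X²] = Var + (mean)², giving I: 6.85; II: 139.71; III: 127.4.
Overall E[X²] = 0.44·6.85 + 0.27·139.71 + 0.29·127.4 = 77.6817.

77.682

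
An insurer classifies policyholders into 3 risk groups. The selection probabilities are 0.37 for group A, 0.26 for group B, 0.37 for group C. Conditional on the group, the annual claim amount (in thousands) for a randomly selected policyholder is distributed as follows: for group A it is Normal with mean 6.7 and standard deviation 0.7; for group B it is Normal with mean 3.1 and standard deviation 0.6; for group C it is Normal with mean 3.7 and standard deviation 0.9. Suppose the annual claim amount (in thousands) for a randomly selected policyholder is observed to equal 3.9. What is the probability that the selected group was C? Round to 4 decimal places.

Likelihoods f(3.9 | ·): A: 0.000191186; B: 0.27335; C: 0.432458.
Posterior ∝ prior × likelihood. Numerator for C: 0.37·0.432458 = 0.16001.
Normalizing constant: 0.37·0.000191186 + 0.26·0.27335 + 0.37·0.432458 = 0.231151.
P(C | observation) = 0.16001 / 0.231151 = 0.692229.

0.6922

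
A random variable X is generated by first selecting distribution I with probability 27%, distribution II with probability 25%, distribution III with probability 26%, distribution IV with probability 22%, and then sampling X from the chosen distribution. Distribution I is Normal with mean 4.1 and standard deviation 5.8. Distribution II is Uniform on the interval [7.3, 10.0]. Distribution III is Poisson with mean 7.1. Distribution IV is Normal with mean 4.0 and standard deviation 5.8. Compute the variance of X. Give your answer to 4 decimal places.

22.4064

Per component, I: μ=4.1, E[X²]=50.45; II: μ=8.65, E[X²]=75.43; III: μ=7.1, E[X²]=57.51; IV: μ=4, E[X²]=49.64.
E[X] = 0.27·4.1 + 0.25·8.65 + 0.26·7.1 + 0.22·4 = 5.9955.
E[X²] = 0.27·50.45 + 0.25·75.43 + 0.26·57.51 + 0.22·49.64 = 58.3524.
Var(X) = E[X²] − (E[X])² = 58.3524 − 35.946 = 22.4064.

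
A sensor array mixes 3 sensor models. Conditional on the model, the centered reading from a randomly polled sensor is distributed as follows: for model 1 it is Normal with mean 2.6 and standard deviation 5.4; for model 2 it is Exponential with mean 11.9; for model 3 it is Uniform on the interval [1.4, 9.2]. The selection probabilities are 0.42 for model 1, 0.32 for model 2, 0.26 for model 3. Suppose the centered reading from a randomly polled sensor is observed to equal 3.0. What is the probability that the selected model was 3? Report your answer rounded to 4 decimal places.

0.3913

Likelihoods f(3.0 | ·): 1: 0.0736758; 2: 0.0653081; 3: 0.128205.
Posterior ∝ prior × likelihood. Numerator for 3: 0.26·0.128205 = 0.0333333.
Normalizing constant: 0.42·0.0736758 + 0.32·0.0653081 + 0.26·0.128205 = 0.0851758.
P(3 | observation) = 0.0333333 / 0.0851758 = 0.391348.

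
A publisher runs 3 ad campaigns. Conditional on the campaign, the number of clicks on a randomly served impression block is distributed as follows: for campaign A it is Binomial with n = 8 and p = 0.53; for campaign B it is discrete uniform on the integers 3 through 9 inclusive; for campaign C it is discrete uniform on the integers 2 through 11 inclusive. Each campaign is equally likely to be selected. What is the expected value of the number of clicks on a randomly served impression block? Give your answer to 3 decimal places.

5.580

Component means — A: 4.24; B: 6; C: 6.5.
E[X] = 0.333333·4.24 + 0.333333·6 + 0.333333·6.5 = 5.58.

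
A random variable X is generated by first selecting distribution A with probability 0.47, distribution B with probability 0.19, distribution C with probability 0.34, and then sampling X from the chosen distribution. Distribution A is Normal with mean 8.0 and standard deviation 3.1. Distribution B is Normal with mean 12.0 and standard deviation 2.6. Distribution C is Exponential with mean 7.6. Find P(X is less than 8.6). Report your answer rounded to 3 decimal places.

Conditional on each component, P(X < 8.6): A: 0.576735; B: 0.0954888; C: 0.677476.
By total probability, P(X < 8.6) = 0.47·0.576735 + 0.19·0.0954888 + 0.34·0.677476 = 0.51955.

0.520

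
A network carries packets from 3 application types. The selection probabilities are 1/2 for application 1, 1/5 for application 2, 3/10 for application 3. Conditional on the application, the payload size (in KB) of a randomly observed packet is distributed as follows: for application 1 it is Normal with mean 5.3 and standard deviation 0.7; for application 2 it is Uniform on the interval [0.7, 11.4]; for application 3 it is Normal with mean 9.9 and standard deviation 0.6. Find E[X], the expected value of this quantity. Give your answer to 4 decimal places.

Component means — 1: 5.3; 2: 6.05; 3: 9.9.
E[X] = 0.5·5.3 + 0.2·6.05 + 0.3·9.9 = 6.83.

6.8300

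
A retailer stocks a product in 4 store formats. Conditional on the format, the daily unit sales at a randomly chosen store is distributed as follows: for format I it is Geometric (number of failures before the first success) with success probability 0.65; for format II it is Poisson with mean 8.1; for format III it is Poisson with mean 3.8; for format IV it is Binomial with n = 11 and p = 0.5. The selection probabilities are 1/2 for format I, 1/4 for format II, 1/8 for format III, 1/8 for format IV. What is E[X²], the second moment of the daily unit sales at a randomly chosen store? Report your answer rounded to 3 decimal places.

For each component E[X²] = Var + (mean)², giving I: 1.11834; II: 73.71; III: 18.24; IV: 33.
Overall E[X²] = 0.5·1.11834 + 0.25·73.71 + 0.125·18.24 + 0.125·33 = 25.3917.

25.392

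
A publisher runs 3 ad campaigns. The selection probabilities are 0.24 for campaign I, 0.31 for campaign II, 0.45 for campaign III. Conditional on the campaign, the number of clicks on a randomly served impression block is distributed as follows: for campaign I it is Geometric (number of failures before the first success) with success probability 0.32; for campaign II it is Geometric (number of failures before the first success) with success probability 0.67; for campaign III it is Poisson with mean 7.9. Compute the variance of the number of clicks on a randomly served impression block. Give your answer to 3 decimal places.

Per component, I: μ=2.125, E[X²]=11.1562; II: μ=0.492537, E[X²]=0.977723; III: μ=7.9, E[X²]=70.31.
E[X] = 0.24·2.125 + 0.31·0.492537 + 0.45·7.9 = 4.21769.
E[X²] = 0.24·11.1562 + 0.31·0.977723 + 0.45·70.31 = 34.6201.
Var(X) = E[X²] − (E[X])² = 34.6201 − 17.7889 = 16.8312.

16.831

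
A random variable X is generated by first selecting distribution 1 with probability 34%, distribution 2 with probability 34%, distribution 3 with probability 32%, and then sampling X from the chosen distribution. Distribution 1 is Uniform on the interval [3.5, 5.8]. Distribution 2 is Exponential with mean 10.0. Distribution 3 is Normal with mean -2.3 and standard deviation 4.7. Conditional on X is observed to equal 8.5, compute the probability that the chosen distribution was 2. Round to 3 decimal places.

0.882

Likelihoods f(8.5 | ·): 1: 0; 2: 0.0427415; 3: 0.00605658.
Posterior ∝ prior × likelihood. Numerator for 2: 0.34·0.0427415 = 0.0145321.
Normalizing constant: 0.34·0 + 0.34·0.0427415 + 0.32·0.00605658 = 0.0164702.
P(2 | observation) = 0.0145321 / 0.0164702 = 0.882327.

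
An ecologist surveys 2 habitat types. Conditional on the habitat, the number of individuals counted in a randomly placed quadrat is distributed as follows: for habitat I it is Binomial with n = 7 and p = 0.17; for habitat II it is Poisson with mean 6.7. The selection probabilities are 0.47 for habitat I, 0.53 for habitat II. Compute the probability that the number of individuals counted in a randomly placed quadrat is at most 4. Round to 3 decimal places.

0.576

Conditional on each habitat, P(X ≤ 4): I: 0.997802; II: 0.202159.
By total probability, P(X ≤ 4) = 0.47·0.997802 + 0.53·0.202159 = 0.576111.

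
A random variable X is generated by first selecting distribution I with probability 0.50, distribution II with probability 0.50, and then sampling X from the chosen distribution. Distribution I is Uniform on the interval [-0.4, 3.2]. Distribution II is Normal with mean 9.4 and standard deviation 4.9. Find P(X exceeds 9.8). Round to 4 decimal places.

Conditional on each component, P(X > 9.8): I: 0; II: 0.467469.
By total probability, P(X > 9.8) = 0.5·0 + 0.5·0.467469 = 0.233735.

0.2337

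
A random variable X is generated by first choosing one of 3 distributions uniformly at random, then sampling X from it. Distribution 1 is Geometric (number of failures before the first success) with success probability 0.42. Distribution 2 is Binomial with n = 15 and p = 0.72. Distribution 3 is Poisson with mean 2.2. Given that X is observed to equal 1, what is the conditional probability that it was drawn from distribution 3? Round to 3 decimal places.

0.500

Likelihoods P(X=1 | ·): 1: 0.2436; 2: 1.96624e-07; 3: 0.243767.
Posterior ∝ prior × likelihood. Numerator for 3: 0.333333·0.243767 = 0.0812556.
Normalizing constant: 0.333333·0.2436 + 0.333333·1.96624e-07 + 0.333333·0.243767 = 0.162456.
P(3 | observation) = 0.0812556 / 0.162456 = 0.500171.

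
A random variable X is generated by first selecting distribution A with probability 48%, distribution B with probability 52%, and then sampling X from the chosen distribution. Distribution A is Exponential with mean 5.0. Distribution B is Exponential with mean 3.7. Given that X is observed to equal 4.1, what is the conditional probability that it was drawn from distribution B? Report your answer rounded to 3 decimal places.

0.523

Likelihoods f(4.1 | ·): A: 0.0880863; B: 0.0892387.
Posterior ∝ prior × likelihood. Numerator for B: 0.52·0.0892387 = 0.0464041.
Normalizing constant: 0.48·0.0880863 + 0.52·0.0892387 = 0.0886855.
P(B | observation) = 0.0464041 / 0.0886855 = 0.523243.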